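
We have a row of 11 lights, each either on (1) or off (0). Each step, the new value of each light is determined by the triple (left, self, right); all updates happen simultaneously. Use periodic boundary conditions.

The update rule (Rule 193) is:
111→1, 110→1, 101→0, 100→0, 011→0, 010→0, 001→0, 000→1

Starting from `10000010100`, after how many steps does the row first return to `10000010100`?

step 1: 00111000000
step 2: 10011011111
step 3: 10001001111
step 4: 10100000111
step 5: 10001110011
step 6: 10100110001
step 7: 10000010100

7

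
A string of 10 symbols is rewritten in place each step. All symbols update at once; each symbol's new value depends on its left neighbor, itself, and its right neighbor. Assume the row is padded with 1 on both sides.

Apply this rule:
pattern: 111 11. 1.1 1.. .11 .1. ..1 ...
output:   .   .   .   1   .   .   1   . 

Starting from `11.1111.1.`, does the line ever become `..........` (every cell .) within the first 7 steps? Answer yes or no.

..........
all cells are . at step 1

yes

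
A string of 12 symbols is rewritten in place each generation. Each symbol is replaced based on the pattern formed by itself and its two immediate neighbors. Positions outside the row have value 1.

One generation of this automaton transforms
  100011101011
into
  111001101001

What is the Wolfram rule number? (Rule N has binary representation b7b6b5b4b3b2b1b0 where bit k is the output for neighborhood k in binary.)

position 5: 111 → 1  (bit 7 = 1)
position 0: 110 → 1  (bit 6 = 1)
position 7: 101 → 0  (bit 5 = 0)
position 1: 100 → 1  (bit 4 = 1)
position 4: 011 → 0  (bit 3 = 0)
position 8: 010 → 1  (bit 2 = 1)
position 3: 001 → 0  (bit 1 = 0)
position 2: 000 → 1  (bit 0 = 1)
bits b7..b0 = 11010101 = 213

213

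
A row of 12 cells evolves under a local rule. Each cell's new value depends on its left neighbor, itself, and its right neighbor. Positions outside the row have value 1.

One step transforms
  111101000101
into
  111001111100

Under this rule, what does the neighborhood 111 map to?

At position 0 the neighborhood is 111; the next row has 1 there.

1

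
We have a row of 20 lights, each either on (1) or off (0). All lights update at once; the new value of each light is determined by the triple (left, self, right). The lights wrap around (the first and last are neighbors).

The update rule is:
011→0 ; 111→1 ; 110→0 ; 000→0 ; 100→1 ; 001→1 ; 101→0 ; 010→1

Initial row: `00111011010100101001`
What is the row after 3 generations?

11010000010111101111
10011000110011000111
01100101001100101011

01100101001100101011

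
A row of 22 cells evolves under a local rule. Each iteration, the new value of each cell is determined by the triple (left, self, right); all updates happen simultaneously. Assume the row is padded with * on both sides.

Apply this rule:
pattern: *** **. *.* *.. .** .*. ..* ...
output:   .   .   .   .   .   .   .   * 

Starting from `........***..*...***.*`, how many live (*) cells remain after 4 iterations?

.******........*......
........******...****.
.******........*......  (repeats iteration 1; period 2)
iteration 4: ........******...****.
count of *: 10

10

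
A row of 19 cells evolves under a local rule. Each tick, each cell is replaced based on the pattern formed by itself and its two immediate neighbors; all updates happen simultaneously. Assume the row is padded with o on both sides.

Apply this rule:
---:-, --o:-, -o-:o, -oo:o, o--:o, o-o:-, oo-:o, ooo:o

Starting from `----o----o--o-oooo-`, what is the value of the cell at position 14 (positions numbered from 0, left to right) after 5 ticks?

o

o---oo---oo-o-oooo-
oo--ooo--oo-o-oooo-
ooo-oooo-oo-o-oooo-
ooo-oooo-oo-o-oooo-  (fixed point — unchanged through tick 5)
position 14 holds o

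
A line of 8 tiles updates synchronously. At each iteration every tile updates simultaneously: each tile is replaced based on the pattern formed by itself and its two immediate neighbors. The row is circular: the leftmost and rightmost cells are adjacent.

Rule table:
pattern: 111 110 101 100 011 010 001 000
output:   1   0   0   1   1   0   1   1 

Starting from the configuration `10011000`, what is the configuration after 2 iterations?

01110111
01100110

01100110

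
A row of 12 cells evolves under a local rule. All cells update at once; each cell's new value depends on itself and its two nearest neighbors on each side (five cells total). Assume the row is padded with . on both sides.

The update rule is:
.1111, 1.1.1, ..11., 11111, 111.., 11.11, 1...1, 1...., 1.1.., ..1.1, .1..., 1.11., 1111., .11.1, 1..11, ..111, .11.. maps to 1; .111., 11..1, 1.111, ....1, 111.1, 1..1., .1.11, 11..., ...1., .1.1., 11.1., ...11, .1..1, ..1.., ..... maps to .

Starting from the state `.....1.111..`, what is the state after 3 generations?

.....1...1.1
......11.1.1
......11.1.1

......11.1.1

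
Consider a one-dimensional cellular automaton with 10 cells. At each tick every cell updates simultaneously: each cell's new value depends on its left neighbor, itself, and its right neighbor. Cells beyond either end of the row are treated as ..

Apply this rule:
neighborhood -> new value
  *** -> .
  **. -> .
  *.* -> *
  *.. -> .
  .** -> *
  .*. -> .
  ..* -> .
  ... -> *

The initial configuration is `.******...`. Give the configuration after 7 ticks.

**.*...*..

tick 1: .*......**
tick 2: ...****.*.
tick 3: **.*...*..
tick 4: *.*..*...*
tick 5: .*.....*..
tick 6: ...***...*
tick 7: **.*...*..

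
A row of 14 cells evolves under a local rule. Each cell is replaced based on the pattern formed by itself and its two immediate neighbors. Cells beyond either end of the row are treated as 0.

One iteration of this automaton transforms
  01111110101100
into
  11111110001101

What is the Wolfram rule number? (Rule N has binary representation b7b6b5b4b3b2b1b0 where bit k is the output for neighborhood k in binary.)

203

position 2: 111 → 1  (bit 7 = 1)
position 6: 110 → 1  (bit 6 = 1)
position 7: 101 → 0  (bit 5 = 0)
position 12: 100 → 0  (bit 4 = 0)
position 1: 011 → 1  (bit 3 = 1)
position 8: 010 → 0  (bit 2 = 0)
position 0: 001 → 1  (bit 1 = 1)
position 13: 000 → 1  (bit 0 = 1)
bits b7..b0 = 11001011 = 203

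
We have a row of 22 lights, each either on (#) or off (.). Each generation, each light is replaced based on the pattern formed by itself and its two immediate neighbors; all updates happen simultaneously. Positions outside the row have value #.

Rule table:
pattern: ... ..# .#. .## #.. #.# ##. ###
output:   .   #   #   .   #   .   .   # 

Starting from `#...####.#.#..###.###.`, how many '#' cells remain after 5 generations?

13

generation 1: .#.#.##..#.###.#...#..
generation 2: .#.#...###..#..##.####
generation 3: .#.##.#.#.#####....###
generation 4: .#....#.#..###.#..#.##
generation 5: .##..##.###.#..####..#
count of #: 13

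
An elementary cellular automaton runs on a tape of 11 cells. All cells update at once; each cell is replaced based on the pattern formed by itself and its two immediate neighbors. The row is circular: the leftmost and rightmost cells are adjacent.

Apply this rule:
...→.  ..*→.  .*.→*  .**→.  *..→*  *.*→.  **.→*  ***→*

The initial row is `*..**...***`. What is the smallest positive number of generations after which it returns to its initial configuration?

generation 1: **..**...**
generation 2: ***..**...*
generation 3: ****..**...
generation 4: .****..**..
generation 5: ..****..**.
generation 6: ...****..**
generation 7: *...****..*
generation 8: **...****..
generation 9: .**...****.
generation 10: ..**...****
generation 11: *..**...***

11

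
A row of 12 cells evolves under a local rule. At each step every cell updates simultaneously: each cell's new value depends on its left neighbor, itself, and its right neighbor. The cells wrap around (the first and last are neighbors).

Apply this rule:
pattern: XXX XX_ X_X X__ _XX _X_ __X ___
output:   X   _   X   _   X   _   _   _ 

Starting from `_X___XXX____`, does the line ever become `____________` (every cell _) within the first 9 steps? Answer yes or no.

step 1: _____XX_____
step 2: _____X______
step 3: ____________
all cells are _ at step 3

yes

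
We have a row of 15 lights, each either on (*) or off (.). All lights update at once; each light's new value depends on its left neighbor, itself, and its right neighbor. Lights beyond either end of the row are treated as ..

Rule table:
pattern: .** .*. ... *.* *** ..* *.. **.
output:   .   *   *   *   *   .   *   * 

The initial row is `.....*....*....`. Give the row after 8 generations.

****.****.*****
.****.****.****
..****.****.***
*..****.****.**
**..****.****.*
.**..****.*****
..**..****.****
*..**..****.***

*..**..****.***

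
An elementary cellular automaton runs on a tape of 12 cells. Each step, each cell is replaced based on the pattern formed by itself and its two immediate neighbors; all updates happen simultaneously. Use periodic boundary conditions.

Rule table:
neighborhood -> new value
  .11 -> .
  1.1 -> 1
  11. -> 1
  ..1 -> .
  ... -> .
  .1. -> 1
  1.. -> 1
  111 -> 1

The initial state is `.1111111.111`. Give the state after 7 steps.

1.1111111.11
11.1111111.1
111.1111111.
.111.1111111
1.111.111111
11.111.11111
111.111.1111

111.111.1111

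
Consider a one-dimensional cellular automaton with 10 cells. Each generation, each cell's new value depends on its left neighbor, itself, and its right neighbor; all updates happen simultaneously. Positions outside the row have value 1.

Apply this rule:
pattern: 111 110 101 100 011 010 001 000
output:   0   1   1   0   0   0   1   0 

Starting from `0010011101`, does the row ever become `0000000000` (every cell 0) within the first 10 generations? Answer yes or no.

no

0100100110
1001001011
1010010100
1100101001
0101010010
1010100101
1101001010
0110010101
1010101010
1101010101
generation 10 is 1101010101, still not uniform 0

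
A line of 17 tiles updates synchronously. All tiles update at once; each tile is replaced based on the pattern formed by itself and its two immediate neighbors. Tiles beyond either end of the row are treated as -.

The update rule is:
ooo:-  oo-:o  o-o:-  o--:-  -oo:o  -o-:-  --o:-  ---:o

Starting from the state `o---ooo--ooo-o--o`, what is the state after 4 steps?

step 1: --o-o-o--o-o-----
step 2: o------------oooo
step 3: --oooooooooo-o--o
step 4: o-o--------o-----

o-o--------o-----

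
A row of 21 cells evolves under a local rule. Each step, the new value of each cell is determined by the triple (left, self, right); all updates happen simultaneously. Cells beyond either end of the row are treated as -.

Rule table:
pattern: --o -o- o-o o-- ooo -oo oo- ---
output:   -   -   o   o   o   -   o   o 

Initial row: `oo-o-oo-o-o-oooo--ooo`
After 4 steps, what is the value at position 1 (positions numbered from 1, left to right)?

step 1: -oo-o-oo-o-o-oooo--oo
step 2: --oo-o-oo-o-o-oooo--o
step 3: o--oo-o-oo-o-o-oooo--
step 4: -o--oo-o-oo-o-o-ooooo
position 1 holds -

-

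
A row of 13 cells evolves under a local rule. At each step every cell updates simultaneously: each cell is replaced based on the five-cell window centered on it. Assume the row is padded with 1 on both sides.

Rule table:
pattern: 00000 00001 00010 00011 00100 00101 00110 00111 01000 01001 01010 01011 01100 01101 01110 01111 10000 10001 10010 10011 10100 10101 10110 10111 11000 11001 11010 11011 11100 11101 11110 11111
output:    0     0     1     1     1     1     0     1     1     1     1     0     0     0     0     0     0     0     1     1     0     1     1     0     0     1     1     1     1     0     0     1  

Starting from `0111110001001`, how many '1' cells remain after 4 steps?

11

1001010011111
1111101110111
1110010001001
1011111011111
count of 1: 11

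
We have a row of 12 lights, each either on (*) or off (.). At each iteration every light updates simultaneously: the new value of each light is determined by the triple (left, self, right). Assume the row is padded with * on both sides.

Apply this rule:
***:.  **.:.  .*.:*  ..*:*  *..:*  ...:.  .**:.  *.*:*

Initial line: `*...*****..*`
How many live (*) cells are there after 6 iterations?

.*.*.....**.
*****...*..*
.....*.****.
*...***....*
.*.*...*..*.
*****.******
count of *: 11

11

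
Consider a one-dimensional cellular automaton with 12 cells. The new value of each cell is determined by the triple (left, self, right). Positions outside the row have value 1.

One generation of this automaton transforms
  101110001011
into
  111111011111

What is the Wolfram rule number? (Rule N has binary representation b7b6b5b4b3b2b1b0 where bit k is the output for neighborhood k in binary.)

254

position 3: 111 → 1  (bit 7 = 1)
position 0: 110 → 1  (bit 6 = 1)
position 1: 101 → 1  (bit 5 = 1)
position 5: 100 → 1  (bit 4 = 1)
position 2: 011 → 1  (bit 3 = 1)
position 8: 010 → 1  (bit 2 = 1)
position 7: 001 → 1  (bit 1 = 1)
position 6: 000 → 0  (bit 0 = 0)
bits b7..b0 = 11111110 = 254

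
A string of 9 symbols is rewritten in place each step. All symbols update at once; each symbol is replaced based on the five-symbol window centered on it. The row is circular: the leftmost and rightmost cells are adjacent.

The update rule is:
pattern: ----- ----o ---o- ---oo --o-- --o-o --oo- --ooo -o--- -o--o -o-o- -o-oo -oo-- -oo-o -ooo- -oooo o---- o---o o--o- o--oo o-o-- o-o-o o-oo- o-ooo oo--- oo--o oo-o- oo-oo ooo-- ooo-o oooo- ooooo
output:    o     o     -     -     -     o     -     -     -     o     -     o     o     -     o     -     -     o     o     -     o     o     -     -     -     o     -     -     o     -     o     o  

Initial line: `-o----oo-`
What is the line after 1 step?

o---o--oo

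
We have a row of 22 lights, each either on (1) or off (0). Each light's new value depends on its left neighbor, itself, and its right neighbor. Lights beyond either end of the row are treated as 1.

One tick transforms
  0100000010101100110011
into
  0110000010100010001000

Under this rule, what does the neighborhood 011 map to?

0

At position 12 the neighborhood is 011; the next row has 0 there.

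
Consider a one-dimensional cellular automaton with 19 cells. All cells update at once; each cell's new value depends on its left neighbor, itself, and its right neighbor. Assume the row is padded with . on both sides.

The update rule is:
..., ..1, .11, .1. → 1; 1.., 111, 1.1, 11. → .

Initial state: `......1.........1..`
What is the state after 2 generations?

1111111.111111111.1
1.......1.........1

1.......1.........1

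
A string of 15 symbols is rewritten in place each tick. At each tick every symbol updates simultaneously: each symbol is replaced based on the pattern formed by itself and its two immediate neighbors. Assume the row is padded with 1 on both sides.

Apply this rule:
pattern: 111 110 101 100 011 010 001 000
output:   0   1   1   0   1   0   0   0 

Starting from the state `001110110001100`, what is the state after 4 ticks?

000110000001100

tick 1: 001011110001100
tick 2: 000110010001100
tick 3: 000110000001100
tick 4: 000110000001100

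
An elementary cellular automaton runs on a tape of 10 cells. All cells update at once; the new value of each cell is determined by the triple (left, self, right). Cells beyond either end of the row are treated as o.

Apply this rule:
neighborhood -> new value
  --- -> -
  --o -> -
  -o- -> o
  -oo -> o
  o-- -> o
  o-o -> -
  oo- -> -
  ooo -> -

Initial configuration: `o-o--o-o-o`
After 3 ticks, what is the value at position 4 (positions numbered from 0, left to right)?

-

--oo-o-o-o
o-o--o-o-o  (repeats tick 0; period 2)
tick 3: --oo-o-o-o
position 4 holds -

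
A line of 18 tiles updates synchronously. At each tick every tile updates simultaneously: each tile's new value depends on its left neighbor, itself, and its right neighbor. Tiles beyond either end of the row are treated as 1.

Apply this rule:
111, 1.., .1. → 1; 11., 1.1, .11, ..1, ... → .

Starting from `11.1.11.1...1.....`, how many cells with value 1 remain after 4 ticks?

1..1....11..11....
.1.11.....1...1...
.1...1....11..11..
.11..11.....1...1.
count of 1: 6

6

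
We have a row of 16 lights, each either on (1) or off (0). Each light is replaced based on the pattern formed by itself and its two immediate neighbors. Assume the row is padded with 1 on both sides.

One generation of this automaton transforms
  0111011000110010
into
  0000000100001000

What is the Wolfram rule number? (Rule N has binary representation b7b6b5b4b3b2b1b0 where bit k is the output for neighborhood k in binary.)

position 2: 111 → 0  (bit 7 = 0)
position 3: 110 → 0  (bit 6 = 0)
position 0: 101 → 0  (bit 5 = 0)
position 7: 100 → 1  (bit 4 = 1)
position 1: 011 → 0  (bit 3 = 0)
position 14: 010 → 0  (bit 2 = 0)
position 9: 001 → 0  (bit 1 = 0)
position 8: 000 → 0  (bit 0 = 0)
bits b7..b0 = 00010000 = 16

16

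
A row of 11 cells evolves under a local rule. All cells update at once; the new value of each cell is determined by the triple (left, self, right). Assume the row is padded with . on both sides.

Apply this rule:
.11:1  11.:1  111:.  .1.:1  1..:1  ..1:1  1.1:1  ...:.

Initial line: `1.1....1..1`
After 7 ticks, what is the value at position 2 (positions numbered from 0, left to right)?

tick 1: 1111..11111
tick 2: 1..1111...1
tick 3: 1111..11.11
tick 4: 1..11111111
tick 5: 1111......1
tick 6: 1..11....11
tick 7: 111111..111
position 2 holds 1

1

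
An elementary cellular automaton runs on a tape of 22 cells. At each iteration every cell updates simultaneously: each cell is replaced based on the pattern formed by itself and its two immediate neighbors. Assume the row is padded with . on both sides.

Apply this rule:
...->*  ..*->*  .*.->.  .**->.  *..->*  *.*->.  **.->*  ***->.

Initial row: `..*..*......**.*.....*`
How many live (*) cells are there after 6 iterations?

5

**.**.******.*..*****.
.*..*......*..**....**
*.**.******.**.*****.*
...*......*..*.....*..
***.******.**.*****.**
..*......*..*.....*..*
count of *: 5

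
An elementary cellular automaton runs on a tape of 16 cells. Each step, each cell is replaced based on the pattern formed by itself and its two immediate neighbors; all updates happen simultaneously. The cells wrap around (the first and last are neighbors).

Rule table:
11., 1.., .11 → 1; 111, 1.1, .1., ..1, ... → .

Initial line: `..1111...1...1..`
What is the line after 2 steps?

...1.111...1...1

..1..11...1...1.
...1.111...1...1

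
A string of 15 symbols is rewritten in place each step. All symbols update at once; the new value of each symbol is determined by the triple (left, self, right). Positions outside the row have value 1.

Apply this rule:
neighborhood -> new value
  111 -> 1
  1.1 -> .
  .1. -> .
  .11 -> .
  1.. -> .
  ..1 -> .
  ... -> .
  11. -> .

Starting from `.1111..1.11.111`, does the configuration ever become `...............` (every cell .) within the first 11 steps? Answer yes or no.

yes

step 1: ..11.........11
step 2: ..............1
step 3: ...............
all cells are . at step 3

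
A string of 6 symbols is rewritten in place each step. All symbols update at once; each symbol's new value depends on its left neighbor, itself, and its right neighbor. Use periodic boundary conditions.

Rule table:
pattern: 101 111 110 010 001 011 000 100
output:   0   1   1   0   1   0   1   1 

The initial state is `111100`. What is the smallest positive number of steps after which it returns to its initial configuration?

6

011111
001111
110111
110011
111101
111100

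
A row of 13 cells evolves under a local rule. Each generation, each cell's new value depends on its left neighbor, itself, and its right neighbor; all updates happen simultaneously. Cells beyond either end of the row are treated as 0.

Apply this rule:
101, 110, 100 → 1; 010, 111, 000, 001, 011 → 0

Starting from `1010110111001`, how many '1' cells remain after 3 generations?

6

generation 1: 0101011001100
generation 2: 0010101100110
generation 3: 0001010110011
count of 1: 6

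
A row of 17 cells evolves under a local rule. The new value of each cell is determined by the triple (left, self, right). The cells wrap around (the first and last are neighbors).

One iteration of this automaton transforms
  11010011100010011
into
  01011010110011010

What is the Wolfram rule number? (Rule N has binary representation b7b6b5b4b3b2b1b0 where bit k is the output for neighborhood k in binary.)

position 0: 111 → 0  (bit 7 = 0)
position 1: 110 → 1  (bit 6 = 1)
position 2: 101 → 0  (bit 5 = 0)
position 4: 100 → 1  (bit 4 = 1)
position 6: 011 → 1  (bit 3 = 1)
position 3: 010 → 1  (bit 2 = 1)
position 5: 001 → 0  (bit 1 = 0)
position 10: 000 → 0  (bit 0 = 0)
bits b7..b0 = 01011100 = 92

92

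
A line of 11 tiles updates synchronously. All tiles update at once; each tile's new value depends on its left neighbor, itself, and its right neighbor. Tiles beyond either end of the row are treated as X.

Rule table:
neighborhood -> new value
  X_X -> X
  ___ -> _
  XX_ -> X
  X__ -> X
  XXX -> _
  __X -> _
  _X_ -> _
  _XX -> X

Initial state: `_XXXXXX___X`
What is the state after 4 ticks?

___XX__XX__

tick 1: XX____XX__X
tick 2: _XX___XXX_X
tick 3: XXXX__X_XXX
tick 4: ___XX__XX__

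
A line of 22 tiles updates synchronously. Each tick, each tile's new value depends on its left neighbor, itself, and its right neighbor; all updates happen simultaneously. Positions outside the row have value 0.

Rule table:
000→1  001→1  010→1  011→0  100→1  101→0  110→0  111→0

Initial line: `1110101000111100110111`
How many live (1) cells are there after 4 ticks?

15

0000101111000011000000
1111100000111100111111
0000011111000011000000
1111100000111100111111
count of 1: 15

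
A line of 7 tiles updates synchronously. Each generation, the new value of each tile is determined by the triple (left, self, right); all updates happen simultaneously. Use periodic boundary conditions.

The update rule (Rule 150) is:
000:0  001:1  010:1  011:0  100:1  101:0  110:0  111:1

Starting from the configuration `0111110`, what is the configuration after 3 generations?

1011101
0001000
0011100

0011100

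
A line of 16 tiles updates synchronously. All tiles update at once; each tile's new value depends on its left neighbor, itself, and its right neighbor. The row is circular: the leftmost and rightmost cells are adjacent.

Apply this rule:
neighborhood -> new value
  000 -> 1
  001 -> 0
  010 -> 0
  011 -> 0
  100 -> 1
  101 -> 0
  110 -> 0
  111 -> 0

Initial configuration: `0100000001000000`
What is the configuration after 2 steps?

0011111100111111
1000000010000000

1000000010000000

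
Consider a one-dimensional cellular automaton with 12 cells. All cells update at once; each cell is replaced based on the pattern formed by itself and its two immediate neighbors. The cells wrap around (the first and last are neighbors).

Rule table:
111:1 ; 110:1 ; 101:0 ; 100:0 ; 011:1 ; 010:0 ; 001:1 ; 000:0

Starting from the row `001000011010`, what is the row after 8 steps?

010000111000
100001111000
000011111001
000111111010
001111111000
011111111000
111111111000
111111111001

111111111001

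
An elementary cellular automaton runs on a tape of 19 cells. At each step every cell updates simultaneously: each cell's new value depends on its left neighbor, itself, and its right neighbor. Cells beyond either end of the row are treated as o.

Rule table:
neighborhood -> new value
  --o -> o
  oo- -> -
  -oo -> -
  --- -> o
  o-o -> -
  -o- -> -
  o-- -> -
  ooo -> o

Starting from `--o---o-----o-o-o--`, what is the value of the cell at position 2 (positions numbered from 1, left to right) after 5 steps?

o

-o--oo--oooo------o
---o---o-oo--ooooo-
-oo--oo-----o-ooo--
----o---oooo---o--o
-ooo--oo-oo--oo--o-
position 2 holds o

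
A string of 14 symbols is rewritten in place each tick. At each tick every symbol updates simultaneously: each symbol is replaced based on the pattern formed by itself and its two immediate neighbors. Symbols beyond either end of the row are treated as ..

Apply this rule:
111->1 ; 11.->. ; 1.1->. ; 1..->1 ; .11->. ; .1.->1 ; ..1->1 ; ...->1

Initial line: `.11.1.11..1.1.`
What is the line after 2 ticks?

11111111.1....

1...1...111.11
11111111.1....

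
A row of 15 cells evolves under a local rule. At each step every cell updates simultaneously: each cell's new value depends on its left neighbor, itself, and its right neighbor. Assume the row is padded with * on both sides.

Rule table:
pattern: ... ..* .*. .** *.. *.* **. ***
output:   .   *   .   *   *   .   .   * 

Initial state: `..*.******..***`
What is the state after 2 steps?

*.******..*****

**..*****.*****
*.******..*****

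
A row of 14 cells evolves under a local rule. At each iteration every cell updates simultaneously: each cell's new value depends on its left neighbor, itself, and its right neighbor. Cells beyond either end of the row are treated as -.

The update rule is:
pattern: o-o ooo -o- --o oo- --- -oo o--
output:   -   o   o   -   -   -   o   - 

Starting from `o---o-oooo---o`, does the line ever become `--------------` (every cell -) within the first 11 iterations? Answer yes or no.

o---o-ooo----o
o---o-oo-----o
o---o-o------o
o---o-o------o  (fixed point — unchanged through iteration 11)
iteration 11 is o---o-o------o, still not uniform -

no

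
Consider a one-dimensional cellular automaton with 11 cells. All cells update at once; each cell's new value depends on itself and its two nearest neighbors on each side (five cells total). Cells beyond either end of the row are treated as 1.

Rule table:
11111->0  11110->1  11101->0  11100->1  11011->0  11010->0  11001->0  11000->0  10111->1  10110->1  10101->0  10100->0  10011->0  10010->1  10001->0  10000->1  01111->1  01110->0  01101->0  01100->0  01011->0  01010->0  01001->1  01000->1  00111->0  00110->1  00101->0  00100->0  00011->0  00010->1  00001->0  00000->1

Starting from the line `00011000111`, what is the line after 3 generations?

01001000010

generation 1: 00010000010
generation 2: 00101110100
generation 3: 01001000010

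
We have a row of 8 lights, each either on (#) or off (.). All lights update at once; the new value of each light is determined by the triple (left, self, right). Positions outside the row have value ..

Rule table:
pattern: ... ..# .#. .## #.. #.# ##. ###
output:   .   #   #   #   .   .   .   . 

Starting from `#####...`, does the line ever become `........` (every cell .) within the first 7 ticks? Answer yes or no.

tick 1: #.......
tick 2: #.......  (fixed point — unchanged through tick 7)
tick 7 is #......., still not uniform .

no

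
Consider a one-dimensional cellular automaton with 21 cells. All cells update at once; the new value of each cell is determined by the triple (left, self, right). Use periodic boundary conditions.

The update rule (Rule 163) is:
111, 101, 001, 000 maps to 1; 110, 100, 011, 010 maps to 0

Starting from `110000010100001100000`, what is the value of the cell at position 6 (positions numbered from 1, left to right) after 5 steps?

step 1: 000111101001110001111
step 2: 011011010010100110110
step 3: 100100100101001001000
step 4: 001001001010010010011
step 5: 010010010100100100100
position 6 holds 0

0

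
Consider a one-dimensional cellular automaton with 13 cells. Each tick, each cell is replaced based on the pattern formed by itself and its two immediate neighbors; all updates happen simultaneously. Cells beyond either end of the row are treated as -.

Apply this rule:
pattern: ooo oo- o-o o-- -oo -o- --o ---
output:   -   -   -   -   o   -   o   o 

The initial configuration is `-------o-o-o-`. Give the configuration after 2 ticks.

o-------ooooo

ooooooo------
o-------ooooo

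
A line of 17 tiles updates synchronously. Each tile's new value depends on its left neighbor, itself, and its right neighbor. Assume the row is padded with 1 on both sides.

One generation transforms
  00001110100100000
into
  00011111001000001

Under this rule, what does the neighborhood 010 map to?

At position 8 the neighborhood is 010; the next row has 0 there.

0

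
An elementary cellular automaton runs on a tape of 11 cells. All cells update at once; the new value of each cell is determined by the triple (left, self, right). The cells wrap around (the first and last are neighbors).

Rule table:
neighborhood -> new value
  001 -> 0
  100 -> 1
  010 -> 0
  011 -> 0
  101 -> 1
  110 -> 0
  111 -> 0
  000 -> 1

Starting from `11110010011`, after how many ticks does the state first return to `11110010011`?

22

00001001000
11100100111
00010010000
11001001111
00100100000
10010011111
01001000000
00100111111
10010000000
01001111110
00100000001
10011111100
01000000010
00111111001
10000000100
01111110010
00000001001
11111100100
00000010010
11111001001
00000100100
11110010011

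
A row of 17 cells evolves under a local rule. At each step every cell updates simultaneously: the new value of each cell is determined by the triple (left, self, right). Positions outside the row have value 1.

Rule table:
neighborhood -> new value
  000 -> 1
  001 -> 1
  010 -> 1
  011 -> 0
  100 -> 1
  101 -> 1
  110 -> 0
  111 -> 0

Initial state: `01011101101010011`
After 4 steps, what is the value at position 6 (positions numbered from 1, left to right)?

1

11100010011111100
00011111100000011
11100000011111100
00011111100000011
position 6 holds 1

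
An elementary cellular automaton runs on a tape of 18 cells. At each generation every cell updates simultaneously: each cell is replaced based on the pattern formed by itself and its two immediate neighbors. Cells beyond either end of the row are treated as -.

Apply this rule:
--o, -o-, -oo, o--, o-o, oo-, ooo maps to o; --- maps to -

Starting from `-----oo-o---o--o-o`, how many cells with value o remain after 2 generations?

15

generation 1: ----oooooo-ooooooo
generation 2: ---ooooooooooooooo
count of o: 15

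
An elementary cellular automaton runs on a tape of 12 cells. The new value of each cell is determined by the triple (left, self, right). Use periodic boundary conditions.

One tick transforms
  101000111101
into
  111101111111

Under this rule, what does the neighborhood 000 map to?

0

At position 4 the neighborhood is 000; the next row has 0 there.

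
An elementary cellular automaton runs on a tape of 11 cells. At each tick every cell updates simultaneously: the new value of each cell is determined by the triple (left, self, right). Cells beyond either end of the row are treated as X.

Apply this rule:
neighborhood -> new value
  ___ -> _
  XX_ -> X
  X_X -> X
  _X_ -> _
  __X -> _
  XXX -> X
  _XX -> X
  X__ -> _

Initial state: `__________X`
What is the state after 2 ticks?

__________X  (fixed point — unchanged through tick 2)

__________X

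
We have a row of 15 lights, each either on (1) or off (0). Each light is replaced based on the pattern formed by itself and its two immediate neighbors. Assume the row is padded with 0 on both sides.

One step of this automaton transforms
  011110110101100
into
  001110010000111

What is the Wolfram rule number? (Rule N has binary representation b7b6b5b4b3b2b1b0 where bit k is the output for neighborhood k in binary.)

position 2: 111 → 1  (bit 7 = 1)
position 4: 110 → 1  (bit 6 = 1)
position 5: 101 → 0  (bit 5 = 0)
position 13: 100 → 1  (bit 4 = 1)
position 1: 011 → 0  (bit 3 = 0)
position 9: 010 → 0  (bit 2 = 0)
position 0: 001 → 0  (bit 1 = 0)
position 14: 000 → 1  (bit 0 = 1)
bits b7..b0 = 11010001 = 209

209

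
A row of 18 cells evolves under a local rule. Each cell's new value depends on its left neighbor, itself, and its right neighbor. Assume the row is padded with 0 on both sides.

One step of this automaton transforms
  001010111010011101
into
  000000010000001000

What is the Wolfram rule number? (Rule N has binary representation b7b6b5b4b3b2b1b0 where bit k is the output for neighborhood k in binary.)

128

position 7: 111 → 1  (bit 7 = 1)
position 8: 110 → 0  (bit 6 = 0)
position 3: 101 → 0  (bit 5 = 0)
position 11: 100 → 0  (bit 4 = 0)
position 6: 011 → 0  (bit 3 = 0)
position 2: 010 → 0  (bit 2 = 0)
position 1: 001 → 0  (bit 1 = 0)
position 0: 000 → 0  (bit 0 = 0)
bits b7..b0 = 10000000 = 128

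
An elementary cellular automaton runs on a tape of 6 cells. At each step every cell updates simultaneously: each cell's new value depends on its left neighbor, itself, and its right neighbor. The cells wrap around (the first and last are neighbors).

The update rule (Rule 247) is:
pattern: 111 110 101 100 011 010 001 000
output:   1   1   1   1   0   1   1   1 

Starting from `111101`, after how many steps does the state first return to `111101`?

6

111110
011111
101111
110111
111011
111101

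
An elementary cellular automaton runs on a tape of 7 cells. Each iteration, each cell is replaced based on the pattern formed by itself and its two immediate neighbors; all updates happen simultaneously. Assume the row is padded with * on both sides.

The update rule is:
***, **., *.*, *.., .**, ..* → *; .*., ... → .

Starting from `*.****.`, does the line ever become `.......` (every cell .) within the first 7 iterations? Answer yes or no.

no

*******
*******  (fixed point — unchanged through iteration 7)
iteration 7 is *******, still not uniform .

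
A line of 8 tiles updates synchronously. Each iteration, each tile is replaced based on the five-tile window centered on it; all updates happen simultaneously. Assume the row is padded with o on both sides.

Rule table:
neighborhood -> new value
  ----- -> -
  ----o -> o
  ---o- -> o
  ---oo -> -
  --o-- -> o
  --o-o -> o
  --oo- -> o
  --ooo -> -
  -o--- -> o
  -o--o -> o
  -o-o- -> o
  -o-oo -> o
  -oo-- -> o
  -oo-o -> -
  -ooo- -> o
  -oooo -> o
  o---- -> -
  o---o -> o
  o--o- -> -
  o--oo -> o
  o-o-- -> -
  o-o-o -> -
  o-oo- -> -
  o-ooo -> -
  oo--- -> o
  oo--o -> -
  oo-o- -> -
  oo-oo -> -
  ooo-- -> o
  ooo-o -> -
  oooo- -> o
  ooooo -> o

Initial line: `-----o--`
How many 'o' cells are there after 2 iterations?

6

o--ooooo
o-o-oooo
count of o: 6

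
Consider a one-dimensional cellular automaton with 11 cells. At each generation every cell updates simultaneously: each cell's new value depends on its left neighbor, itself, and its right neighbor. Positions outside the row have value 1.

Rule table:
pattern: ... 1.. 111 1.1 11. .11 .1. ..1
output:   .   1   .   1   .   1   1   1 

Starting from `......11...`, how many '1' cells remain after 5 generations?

7

1....11.1.1
.1..11.1111
11111.11...
.....11.1.1
1...11.1111
count of 1: 7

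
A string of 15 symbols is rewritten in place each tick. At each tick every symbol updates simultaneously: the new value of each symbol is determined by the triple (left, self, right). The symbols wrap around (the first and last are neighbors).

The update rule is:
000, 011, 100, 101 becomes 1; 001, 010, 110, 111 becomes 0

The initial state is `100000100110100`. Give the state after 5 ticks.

110101001001010

011110010101010
010001001010101
101100100101010
011010010010101
110101001001010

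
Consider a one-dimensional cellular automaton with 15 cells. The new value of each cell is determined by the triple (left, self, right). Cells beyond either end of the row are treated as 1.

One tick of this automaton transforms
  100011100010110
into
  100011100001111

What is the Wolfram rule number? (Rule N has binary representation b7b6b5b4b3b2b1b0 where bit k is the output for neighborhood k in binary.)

position 5: 111 → 1  (bit 7 = 1)
position 0: 110 → 1  (bit 6 = 1)
position 11: 101 → 1  (bit 5 = 1)
position 1: 100 → 0  (bit 4 = 0)
position 4: 011 → 1  (bit 3 = 1)
position 10: 010 → 0  (bit 2 = 0)
position 3: 001 → 0  (bit 1 = 0)
position 2: 000 → 0  (bit 0 = 0)
bits b7..b0 = 11101000 = 232

232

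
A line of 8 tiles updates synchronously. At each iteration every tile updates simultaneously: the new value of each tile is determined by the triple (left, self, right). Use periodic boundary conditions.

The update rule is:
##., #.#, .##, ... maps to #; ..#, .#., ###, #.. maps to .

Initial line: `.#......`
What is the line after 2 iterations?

.#.#...#

...#####
.#.#...#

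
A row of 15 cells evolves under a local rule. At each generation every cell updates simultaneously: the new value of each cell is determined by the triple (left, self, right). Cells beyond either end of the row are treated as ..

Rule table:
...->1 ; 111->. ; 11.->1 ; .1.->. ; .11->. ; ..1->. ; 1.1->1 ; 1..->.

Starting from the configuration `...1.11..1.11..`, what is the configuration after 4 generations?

11...111111...1

11..1.1...1.1.1
.1...1..1..1.1.
...1........1..
11...111111...1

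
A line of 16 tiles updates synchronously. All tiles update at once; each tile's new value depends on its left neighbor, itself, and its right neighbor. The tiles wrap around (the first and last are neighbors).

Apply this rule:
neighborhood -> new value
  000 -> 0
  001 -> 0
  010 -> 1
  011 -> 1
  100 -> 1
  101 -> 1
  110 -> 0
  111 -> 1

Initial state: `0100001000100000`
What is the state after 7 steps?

1011111111011101

0110001100110000
0101001010101000
0111101111111100
0111011111111010
0110111111110111
1101111111101110
1011111111011101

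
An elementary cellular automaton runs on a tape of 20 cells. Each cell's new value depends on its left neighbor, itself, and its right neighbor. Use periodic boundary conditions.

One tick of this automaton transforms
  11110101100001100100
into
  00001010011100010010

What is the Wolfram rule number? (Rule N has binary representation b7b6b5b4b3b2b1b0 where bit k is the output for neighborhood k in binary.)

position 1: 111 → 0  (bit 7 = 0)
position 3: 110 → 0  (bit 6 = 0)
position 4: 101 → 1  (bit 5 = 1)
position 9: 100 → 1  (bit 4 = 1)
position 0: 011 → 0  (bit 3 = 0)
position 5: 010 → 0  (bit 2 = 0)
position 12: 001 → 0  (bit 1 = 0)
position 10: 000 → 1  (bit 0 = 1)
bits b7..b0 = 00110001 = 49

49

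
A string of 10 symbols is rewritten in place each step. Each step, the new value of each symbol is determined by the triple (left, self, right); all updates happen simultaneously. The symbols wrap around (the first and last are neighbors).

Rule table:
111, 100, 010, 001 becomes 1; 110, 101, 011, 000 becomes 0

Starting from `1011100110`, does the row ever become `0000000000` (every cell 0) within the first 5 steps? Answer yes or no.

step 1: 1001011000
step 2: 1111000101
step 3: 1110101100
step 4: 0100100011
step 5: 0111110100
step 5 is 0111110100, still not uniform 0

no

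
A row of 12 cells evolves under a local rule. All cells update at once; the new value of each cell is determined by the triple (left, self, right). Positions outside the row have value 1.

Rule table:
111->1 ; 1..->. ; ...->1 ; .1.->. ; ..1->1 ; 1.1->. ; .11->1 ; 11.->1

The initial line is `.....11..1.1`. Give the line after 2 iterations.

.111111.1..1
.111111...11

.111111...11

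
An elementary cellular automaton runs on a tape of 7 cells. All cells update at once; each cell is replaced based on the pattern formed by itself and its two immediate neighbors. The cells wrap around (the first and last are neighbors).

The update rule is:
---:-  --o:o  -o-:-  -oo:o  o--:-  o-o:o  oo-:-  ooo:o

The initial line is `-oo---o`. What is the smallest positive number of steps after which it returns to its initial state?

oo---o-
o---o-o
---o-oo
--o-oo-
-o-oo--
o-oo---
-oo---o

7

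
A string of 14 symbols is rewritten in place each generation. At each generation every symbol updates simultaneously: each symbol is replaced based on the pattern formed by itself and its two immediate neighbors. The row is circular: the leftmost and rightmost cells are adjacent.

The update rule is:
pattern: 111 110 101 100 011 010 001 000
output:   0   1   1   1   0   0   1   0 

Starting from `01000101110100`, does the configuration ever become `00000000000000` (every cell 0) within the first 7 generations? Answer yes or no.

no

10101010011010
01010101101101
10101010110110
01010101011011
10101010101101
11010101010110
01101010101011
generation 7 is 01101010101011, still not uniform 0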